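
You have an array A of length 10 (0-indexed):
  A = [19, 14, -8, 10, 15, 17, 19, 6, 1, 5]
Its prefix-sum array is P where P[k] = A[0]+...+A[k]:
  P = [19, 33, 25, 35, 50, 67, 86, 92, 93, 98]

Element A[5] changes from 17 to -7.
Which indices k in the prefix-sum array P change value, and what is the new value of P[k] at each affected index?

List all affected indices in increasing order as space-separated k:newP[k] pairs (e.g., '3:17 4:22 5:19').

Answer: 5:43 6:62 7:68 8:69 9:74

Derivation:
P[k] = A[0] + ... + A[k]
P[k] includes A[5] iff k >= 5
Affected indices: 5, 6, ..., 9; delta = -24
  P[5]: 67 + -24 = 43
  P[6]: 86 + -24 = 62
  P[7]: 92 + -24 = 68
  P[8]: 93 + -24 = 69
  P[9]: 98 + -24 = 74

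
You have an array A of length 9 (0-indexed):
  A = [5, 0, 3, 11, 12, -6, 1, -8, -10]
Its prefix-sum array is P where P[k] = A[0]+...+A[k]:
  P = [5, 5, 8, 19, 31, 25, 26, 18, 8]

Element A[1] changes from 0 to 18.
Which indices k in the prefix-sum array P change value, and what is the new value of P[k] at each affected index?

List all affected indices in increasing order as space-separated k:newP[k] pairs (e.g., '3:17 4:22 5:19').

Answer: 1:23 2:26 3:37 4:49 5:43 6:44 7:36 8:26

Derivation:
P[k] = A[0] + ... + A[k]
P[k] includes A[1] iff k >= 1
Affected indices: 1, 2, ..., 8; delta = 18
  P[1]: 5 + 18 = 23
  P[2]: 8 + 18 = 26
  P[3]: 19 + 18 = 37
  P[4]: 31 + 18 = 49
  P[5]: 25 + 18 = 43
  P[6]: 26 + 18 = 44
  P[7]: 18 + 18 = 36
  P[8]: 8 + 18 = 26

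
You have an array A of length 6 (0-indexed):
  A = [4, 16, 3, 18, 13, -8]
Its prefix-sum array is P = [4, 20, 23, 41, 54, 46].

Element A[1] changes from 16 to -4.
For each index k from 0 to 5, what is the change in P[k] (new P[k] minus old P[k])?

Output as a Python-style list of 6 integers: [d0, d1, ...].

Element change: A[1] 16 -> -4, delta = -20
For k < 1: P[k] unchanged, delta_P[k] = 0
For k >= 1: P[k] shifts by exactly -20
Delta array: [0, -20, -20, -20, -20, -20]

Answer: [0, -20, -20, -20, -20, -20]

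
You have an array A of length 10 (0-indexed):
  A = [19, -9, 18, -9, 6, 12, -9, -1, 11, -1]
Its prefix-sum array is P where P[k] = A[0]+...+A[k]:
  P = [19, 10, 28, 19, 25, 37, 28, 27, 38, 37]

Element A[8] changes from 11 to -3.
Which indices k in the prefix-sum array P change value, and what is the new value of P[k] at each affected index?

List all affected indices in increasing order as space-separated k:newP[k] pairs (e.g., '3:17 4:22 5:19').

Answer: 8:24 9:23

Derivation:
P[k] = A[0] + ... + A[k]
P[k] includes A[8] iff k >= 8
Affected indices: 8, 9, ..., 9; delta = -14
  P[8]: 38 + -14 = 24
  P[9]: 37 + -14 = 23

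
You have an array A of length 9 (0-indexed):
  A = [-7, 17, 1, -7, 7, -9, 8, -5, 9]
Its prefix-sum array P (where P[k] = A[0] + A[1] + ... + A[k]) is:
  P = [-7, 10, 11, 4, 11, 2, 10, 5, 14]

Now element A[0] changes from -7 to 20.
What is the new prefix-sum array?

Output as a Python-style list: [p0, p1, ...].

Answer: [20, 37, 38, 31, 38, 29, 37, 32, 41]

Derivation:
Change: A[0] -7 -> 20, delta = 27
P[k] for k < 0: unchanged (A[0] not included)
P[k] for k >= 0: shift by delta = 27
  P[0] = -7 + 27 = 20
  P[1] = 10 + 27 = 37
  P[2] = 11 + 27 = 38
  P[3] = 4 + 27 = 31
  P[4] = 11 + 27 = 38
  P[5] = 2 + 27 = 29
  P[6] = 10 + 27 = 37
  P[7] = 5 + 27 = 32
  P[8] = 14 + 27 = 41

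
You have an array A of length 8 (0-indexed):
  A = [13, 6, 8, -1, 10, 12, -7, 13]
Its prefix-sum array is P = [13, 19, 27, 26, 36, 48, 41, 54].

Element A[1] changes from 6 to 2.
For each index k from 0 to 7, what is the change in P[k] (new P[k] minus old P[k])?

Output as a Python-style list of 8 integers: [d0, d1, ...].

Element change: A[1] 6 -> 2, delta = -4
For k < 1: P[k] unchanged, delta_P[k] = 0
For k >= 1: P[k] shifts by exactly -4
Delta array: [0, -4, -4, -4, -4, -4, -4, -4]

Answer: [0, -4, -4, -4, -4, -4, -4, -4]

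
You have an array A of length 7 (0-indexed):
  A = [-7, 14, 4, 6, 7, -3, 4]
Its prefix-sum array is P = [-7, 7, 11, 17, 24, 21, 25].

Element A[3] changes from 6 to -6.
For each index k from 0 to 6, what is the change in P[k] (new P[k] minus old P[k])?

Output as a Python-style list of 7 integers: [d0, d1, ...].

Element change: A[3] 6 -> -6, delta = -12
For k < 3: P[k] unchanged, delta_P[k] = 0
For k >= 3: P[k] shifts by exactly -12
Delta array: [0, 0, 0, -12, -12, -12, -12]

Answer: [0, 0, 0, -12, -12, -12, -12]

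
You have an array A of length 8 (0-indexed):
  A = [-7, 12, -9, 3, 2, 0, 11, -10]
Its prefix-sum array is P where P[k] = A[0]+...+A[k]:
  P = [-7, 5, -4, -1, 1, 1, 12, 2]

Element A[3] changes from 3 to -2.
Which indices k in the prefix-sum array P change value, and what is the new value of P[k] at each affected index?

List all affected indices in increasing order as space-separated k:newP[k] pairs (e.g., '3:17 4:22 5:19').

Answer: 3:-6 4:-4 5:-4 6:7 7:-3

Derivation:
P[k] = A[0] + ... + A[k]
P[k] includes A[3] iff k >= 3
Affected indices: 3, 4, ..., 7; delta = -5
  P[3]: -1 + -5 = -6
  P[4]: 1 + -5 = -4
  P[5]: 1 + -5 = -4
  P[6]: 12 + -5 = 7
  P[7]: 2 + -5 = -3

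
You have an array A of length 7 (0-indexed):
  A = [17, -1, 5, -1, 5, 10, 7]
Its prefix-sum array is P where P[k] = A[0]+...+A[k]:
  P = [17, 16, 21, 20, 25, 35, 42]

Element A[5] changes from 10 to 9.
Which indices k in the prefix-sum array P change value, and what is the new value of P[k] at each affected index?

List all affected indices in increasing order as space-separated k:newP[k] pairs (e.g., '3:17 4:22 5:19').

P[k] = A[0] + ... + A[k]
P[k] includes A[5] iff k >= 5
Affected indices: 5, 6, ..., 6; delta = -1
  P[5]: 35 + -1 = 34
  P[6]: 42 + -1 = 41

Answer: 5:34 6:41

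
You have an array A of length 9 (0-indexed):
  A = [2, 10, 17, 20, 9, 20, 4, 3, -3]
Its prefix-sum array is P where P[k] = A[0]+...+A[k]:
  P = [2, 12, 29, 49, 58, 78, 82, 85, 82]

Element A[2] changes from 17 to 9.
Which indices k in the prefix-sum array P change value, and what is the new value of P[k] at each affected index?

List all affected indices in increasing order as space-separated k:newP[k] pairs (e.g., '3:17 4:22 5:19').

P[k] = A[0] + ... + A[k]
P[k] includes A[2] iff k >= 2
Affected indices: 2, 3, ..., 8; delta = -8
  P[2]: 29 + -8 = 21
  P[3]: 49 + -8 = 41
  P[4]: 58 + -8 = 50
  P[5]: 78 + -8 = 70
  P[6]: 82 + -8 = 74
  P[7]: 85 + -8 = 77
  P[8]: 82 + -8 = 74

Answer: 2:21 3:41 4:50 5:70 6:74 7:77 8:74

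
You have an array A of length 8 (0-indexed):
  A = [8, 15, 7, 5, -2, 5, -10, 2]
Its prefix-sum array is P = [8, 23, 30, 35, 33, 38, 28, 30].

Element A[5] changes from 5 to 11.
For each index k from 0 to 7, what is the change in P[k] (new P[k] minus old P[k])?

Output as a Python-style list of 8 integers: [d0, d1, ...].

Answer: [0, 0, 0, 0, 0, 6, 6, 6]

Derivation:
Element change: A[5] 5 -> 11, delta = 6
For k < 5: P[k] unchanged, delta_P[k] = 0
For k >= 5: P[k] shifts by exactly 6
Delta array: [0, 0, 0, 0, 0, 6, 6, 6]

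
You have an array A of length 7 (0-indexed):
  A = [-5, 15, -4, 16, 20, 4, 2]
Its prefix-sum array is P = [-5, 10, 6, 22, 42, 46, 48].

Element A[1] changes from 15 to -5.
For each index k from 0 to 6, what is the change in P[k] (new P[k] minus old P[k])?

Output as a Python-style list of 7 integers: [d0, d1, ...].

Element change: A[1] 15 -> -5, delta = -20
For k < 1: P[k] unchanged, delta_P[k] = 0
For k >= 1: P[k] shifts by exactly -20
Delta array: [0, -20, -20, -20, -20, -20, -20]

Answer: [0, -20, -20, -20, -20, -20, -20]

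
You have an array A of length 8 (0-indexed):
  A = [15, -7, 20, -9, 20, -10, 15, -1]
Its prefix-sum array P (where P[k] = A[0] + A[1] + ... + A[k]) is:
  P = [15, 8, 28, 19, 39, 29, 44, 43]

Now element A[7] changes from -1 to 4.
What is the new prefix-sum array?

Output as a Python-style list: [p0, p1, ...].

Change: A[7] -1 -> 4, delta = 5
P[k] for k < 7: unchanged (A[7] not included)
P[k] for k >= 7: shift by delta = 5
  P[0] = 15 + 0 = 15
  P[1] = 8 + 0 = 8
  P[2] = 28 + 0 = 28
  P[3] = 19 + 0 = 19
  P[4] = 39 + 0 = 39
  P[5] = 29 + 0 = 29
  P[6] = 44 + 0 = 44
  P[7] = 43 + 5 = 48

Answer: [15, 8, 28, 19, 39, 29, 44, 48]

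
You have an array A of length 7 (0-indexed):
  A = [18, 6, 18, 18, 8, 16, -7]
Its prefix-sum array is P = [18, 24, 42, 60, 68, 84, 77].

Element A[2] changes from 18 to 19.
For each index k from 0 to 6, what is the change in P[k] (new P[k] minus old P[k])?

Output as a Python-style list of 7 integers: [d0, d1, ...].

Answer: [0, 0, 1, 1, 1, 1, 1]

Derivation:
Element change: A[2] 18 -> 19, delta = 1
For k < 2: P[k] unchanged, delta_P[k] = 0
For k >= 2: P[k] shifts by exactly 1
Delta array: [0, 0, 1, 1, 1, 1, 1]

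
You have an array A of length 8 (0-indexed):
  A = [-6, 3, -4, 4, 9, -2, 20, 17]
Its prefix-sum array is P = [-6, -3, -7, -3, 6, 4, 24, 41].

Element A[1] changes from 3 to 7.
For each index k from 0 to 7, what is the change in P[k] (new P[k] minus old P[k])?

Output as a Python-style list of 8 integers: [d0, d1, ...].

Element change: A[1] 3 -> 7, delta = 4
For k < 1: P[k] unchanged, delta_P[k] = 0
For k >= 1: P[k] shifts by exactly 4
Delta array: [0, 4, 4, 4, 4, 4, 4, 4]

Answer: [0, 4, 4, 4, 4, 4, 4, 4]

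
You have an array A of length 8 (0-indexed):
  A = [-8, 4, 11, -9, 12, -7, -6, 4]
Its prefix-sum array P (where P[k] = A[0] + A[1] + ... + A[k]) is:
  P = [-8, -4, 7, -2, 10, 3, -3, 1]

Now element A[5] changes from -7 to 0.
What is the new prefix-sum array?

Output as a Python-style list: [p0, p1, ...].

Change: A[5] -7 -> 0, delta = 7
P[k] for k < 5: unchanged (A[5] not included)
P[k] for k >= 5: shift by delta = 7
  P[0] = -8 + 0 = -8
  P[1] = -4 + 0 = -4
  P[2] = 7 + 0 = 7
  P[3] = -2 + 0 = -2
  P[4] = 10 + 0 = 10
  P[5] = 3 + 7 = 10
  P[6] = -3 + 7 = 4
  P[7] = 1 + 7 = 8

Answer: [-8, -4, 7, -2, 10, 10, 4, 8]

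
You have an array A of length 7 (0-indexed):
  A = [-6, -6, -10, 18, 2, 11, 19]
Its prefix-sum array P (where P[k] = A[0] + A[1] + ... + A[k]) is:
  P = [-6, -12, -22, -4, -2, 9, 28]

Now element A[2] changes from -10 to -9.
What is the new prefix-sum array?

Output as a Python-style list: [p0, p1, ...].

Change: A[2] -10 -> -9, delta = 1
P[k] for k < 2: unchanged (A[2] not included)
P[k] for k >= 2: shift by delta = 1
  P[0] = -6 + 0 = -6
  P[1] = -12 + 0 = -12
  P[2] = -22 + 1 = -21
  P[3] = -4 + 1 = -3
  P[4] = -2 + 1 = -1
  P[5] = 9 + 1 = 10
  P[6] = 28 + 1 = 29

Answer: [-6, -12, -21, -3, -1, 10, 29]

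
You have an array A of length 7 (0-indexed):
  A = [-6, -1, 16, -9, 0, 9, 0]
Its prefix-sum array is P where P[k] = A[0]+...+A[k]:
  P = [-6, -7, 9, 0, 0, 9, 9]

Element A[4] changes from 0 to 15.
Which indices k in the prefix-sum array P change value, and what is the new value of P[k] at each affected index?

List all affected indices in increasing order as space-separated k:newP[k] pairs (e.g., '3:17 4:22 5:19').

P[k] = A[0] + ... + A[k]
P[k] includes A[4] iff k >= 4
Affected indices: 4, 5, ..., 6; delta = 15
  P[4]: 0 + 15 = 15
  P[5]: 9 + 15 = 24
  P[6]: 9 + 15 = 24

Answer: 4:15 5:24 6:24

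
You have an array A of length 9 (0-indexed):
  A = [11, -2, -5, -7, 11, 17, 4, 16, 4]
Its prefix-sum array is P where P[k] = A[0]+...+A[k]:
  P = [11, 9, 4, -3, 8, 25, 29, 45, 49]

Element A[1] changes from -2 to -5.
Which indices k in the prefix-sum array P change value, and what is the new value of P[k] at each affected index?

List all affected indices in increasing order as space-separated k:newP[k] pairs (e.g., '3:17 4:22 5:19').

Answer: 1:6 2:1 3:-6 4:5 5:22 6:26 7:42 8:46

Derivation:
P[k] = A[0] + ... + A[k]
P[k] includes A[1] iff k >= 1
Affected indices: 1, 2, ..., 8; delta = -3
  P[1]: 9 + -3 = 6
  P[2]: 4 + -3 = 1
  P[3]: -3 + -3 = -6
  P[4]: 8 + -3 = 5
  P[5]: 25 + -3 = 22
  P[6]: 29 + -3 = 26
  P[7]: 45 + -3 = 42
  P[8]: 49 + -3 = 46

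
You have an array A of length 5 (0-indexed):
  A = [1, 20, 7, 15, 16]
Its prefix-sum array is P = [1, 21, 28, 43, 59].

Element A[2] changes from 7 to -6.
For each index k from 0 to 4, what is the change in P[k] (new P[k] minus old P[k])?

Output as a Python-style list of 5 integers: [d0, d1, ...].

Element change: A[2] 7 -> -6, delta = -13
For k < 2: P[k] unchanged, delta_P[k] = 0
For k >= 2: P[k] shifts by exactly -13
Delta array: [0, 0, -13, -13, -13]

Answer: [0, 0, -13, -13, -13]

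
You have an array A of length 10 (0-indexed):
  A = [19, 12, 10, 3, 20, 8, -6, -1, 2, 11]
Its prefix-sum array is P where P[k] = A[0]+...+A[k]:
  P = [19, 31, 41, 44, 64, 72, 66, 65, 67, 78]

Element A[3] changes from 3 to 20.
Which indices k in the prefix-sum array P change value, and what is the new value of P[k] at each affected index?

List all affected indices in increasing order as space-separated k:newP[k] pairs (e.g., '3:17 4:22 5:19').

P[k] = A[0] + ... + A[k]
P[k] includes A[3] iff k >= 3
Affected indices: 3, 4, ..., 9; delta = 17
  P[3]: 44 + 17 = 61
  P[4]: 64 + 17 = 81
  P[5]: 72 + 17 = 89
  P[6]: 66 + 17 = 83
  P[7]: 65 + 17 = 82
  P[8]: 67 + 17 = 84
  P[9]: 78 + 17 = 95

Answer: 3:61 4:81 5:89 6:83 7:82 8:84 9:95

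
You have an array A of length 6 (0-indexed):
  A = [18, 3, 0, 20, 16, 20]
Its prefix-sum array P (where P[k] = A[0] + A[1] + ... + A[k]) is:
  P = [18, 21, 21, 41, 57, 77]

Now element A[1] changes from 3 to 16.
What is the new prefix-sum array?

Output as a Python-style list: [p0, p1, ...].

Change: A[1] 3 -> 16, delta = 13
P[k] for k < 1: unchanged (A[1] not included)
P[k] for k >= 1: shift by delta = 13
  P[0] = 18 + 0 = 18
  P[1] = 21 + 13 = 34
  P[2] = 21 + 13 = 34
  P[3] = 41 + 13 = 54
  P[4] = 57 + 13 = 70
  P[5] = 77 + 13 = 90

Answer: [18, 34, 34, 54, 70, 90]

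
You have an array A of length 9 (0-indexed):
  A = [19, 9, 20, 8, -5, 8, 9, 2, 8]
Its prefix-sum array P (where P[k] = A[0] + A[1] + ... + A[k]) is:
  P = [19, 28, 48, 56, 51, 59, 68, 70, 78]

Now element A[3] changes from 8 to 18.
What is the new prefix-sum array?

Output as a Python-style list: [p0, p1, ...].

Answer: [19, 28, 48, 66, 61, 69, 78, 80, 88]

Derivation:
Change: A[3] 8 -> 18, delta = 10
P[k] for k < 3: unchanged (A[3] not included)
P[k] for k >= 3: shift by delta = 10
  P[0] = 19 + 0 = 19
  P[1] = 28 + 0 = 28
  P[2] = 48 + 0 = 48
  P[3] = 56 + 10 = 66
  P[4] = 51 + 10 = 61
  P[5] = 59 + 10 = 69
  P[6] = 68 + 10 = 78
  P[7] = 70 + 10 = 80
  P[8] = 78 + 10 = 88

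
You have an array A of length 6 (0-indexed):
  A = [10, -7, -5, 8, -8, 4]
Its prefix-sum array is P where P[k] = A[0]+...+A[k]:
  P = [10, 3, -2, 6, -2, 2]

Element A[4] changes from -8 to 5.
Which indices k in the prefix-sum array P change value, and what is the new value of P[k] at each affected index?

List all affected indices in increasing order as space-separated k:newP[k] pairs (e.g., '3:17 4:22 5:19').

P[k] = A[0] + ... + A[k]
P[k] includes A[4] iff k >= 4
Affected indices: 4, 5, ..., 5; delta = 13
  P[4]: -2 + 13 = 11
  P[5]: 2 + 13 = 15

Answer: 4:11 5:15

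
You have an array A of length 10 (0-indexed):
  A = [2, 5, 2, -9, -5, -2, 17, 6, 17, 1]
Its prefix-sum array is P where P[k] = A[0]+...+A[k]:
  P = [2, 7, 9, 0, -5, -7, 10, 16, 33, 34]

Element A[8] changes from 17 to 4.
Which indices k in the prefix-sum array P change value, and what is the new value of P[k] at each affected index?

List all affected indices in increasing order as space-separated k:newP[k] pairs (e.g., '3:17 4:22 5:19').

P[k] = A[0] + ... + A[k]
P[k] includes A[8] iff k >= 8
Affected indices: 8, 9, ..., 9; delta = -13
  P[8]: 33 + -13 = 20
  P[9]: 34 + -13 = 21

Answer: 8:20 9:21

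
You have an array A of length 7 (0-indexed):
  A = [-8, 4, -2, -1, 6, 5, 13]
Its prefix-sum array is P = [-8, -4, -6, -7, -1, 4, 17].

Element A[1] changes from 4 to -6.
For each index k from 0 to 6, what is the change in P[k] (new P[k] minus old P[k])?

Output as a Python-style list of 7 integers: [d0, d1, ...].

Element change: A[1] 4 -> -6, delta = -10
For k < 1: P[k] unchanged, delta_P[k] = 0
For k >= 1: P[k] shifts by exactly -10
Delta array: [0, -10, -10, -10, -10, -10, -10]

Answer: [0, -10, -10, -10, -10, -10, -10]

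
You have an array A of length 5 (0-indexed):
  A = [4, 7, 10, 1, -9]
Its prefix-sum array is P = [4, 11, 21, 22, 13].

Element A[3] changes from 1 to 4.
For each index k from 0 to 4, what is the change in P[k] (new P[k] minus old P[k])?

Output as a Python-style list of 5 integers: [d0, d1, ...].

Answer: [0, 0, 0, 3, 3]

Derivation:
Element change: A[3] 1 -> 4, delta = 3
For k < 3: P[k] unchanged, delta_P[k] = 0
For k >= 3: P[k] shifts by exactly 3
Delta array: [0, 0, 0, 3, 3]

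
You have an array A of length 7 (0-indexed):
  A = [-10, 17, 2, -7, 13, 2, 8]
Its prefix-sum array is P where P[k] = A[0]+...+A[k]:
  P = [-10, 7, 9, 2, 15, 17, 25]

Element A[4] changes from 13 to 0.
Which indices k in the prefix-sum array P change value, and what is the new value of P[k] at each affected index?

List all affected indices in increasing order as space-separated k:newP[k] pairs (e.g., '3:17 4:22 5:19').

Answer: 4:2 5:4 6:12

Derivation:
P[k] = A[0] + ... + A[k]
P[k] includes A[4] iff k >= 4
Affected indices: 4, 5, ..., 6; delta = -13
  P[4]: 15 + -13 = 2
  P[5]: 17 + -13 = 4
  P[6]: 25 + -13 = 12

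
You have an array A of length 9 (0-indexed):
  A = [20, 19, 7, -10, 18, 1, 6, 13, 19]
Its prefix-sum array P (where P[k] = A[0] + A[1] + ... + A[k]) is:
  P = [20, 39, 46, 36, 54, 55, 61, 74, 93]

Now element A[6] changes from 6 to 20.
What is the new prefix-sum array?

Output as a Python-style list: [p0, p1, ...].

Change: A[6] 6 -> 20, delta = 14
P[k] for k < 6: unchanged (A[6] not included)
P[k] for k >= 6: shift by delta = 14
  P[0] = 20 + 0 = 20
  P[1] = 39 + 0 = 39
  P[2] = 46 + 0 = 46
  P[3] = 36 + 0 = 36
  P[4] = 54 + 0 = 54
  P[5] = 55 + 0 = 55
  P[6] = 61 + 14 = 75
  P[7] = 74 + 14 = 88
  P[8] = 93 + 14 = 107

Answer: [20, 39, 46, 36, 54, 55, 75, 88, 107]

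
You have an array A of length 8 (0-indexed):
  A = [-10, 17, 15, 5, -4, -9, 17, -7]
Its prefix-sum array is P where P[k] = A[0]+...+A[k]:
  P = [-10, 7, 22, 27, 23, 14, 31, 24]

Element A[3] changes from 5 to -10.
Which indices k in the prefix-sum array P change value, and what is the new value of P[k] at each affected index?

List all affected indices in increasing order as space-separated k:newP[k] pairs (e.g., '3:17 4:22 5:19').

Answer: 3:12 4:8 5:-1 6:16 7:9

Derivation:
P[k] = A[0] + ... + A[k]
P[k] includes A[3] iff k >= 3
Affected indices: 3, 4, ..., 7; delta = -15
  P[3]: 27 + -15 = 12
  P[4]: 23 + -15 = 8
  P[5]: 14 + -15 = -1
  P[6]: 31 + -15 = 16
  P[7]: 24 + -15 = 9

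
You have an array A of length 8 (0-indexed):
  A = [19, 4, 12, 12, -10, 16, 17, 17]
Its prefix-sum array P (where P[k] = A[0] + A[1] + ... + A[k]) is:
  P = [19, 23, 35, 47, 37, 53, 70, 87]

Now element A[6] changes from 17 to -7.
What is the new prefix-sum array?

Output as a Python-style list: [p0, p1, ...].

Change: A[6] 17 -> -7, delta = -24
P[k] for k < 6: unchanged (A[6] not included)
P[k] for k >= 6: shift by delta = -24
  P[0] = 19 + 0 = 19
  P[1] = 23 + 0 = 23
  P[2] = 35 + 0 = 35
  P[3] = 47 + 0 = 47
  P[4] = 37 + 0 = 37
  P[5] = 53 + 0 = 53
  P[6] = 70 + -24 = 46
  P[7] = 87 + -24 = 63

Answer: [19, 23, 35, 47, 37, 53, 46, 63]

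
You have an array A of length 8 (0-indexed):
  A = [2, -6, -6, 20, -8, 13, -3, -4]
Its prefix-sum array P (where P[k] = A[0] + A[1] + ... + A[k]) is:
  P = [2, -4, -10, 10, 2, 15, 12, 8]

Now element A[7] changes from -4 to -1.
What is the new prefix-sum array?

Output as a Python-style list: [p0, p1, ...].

Change: A[7] -4 -> -1, delta = 3
P[k] for k < 7: unchanged (A[7] not included)
P[k] for k >= 7: shift by delta = 3
  P[0] = 2 + 0 = 2
  P[1] = -4 + 0 = -4
  P[2] = -10 + 0 = -10
  P[3] = 10 + 0 = 10
  P[4] = 2 + 0 = 2
  P[5] = 15 + 0 = 15
  P[6] = 12 + 0 = 12
  P[7] = 8 + 3 = 11

Answer: [2, -4, -10, 10, 2, 15, 12, 11]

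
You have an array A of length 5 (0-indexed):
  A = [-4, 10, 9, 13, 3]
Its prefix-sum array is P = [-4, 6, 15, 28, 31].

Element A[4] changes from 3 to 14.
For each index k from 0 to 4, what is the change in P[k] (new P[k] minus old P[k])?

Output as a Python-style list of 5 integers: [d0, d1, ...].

Element change: A[4] 3 -> 14, delta = 11
For k < 4: P[k] unchanged, delta_P[k] = 0
For k >= 4: P[k] shifts by exactly 11
Delta array: [0, 0, 0, 0, 11]

Answer: [0, 0, 0, 0, 11]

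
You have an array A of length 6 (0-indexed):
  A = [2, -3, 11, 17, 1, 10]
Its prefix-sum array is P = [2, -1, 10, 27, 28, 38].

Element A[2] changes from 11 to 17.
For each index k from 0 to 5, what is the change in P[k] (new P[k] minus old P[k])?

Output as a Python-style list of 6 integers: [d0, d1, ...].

Element change: A[2] 11 -> 17, delta = 6
For k < 2: P[k] unchanged, delta_P[k] = 0
For k >= 2: P[k] shifts by exactly 6
Delta array: [0, 0, 6, 6, 6, 6]

Answer: [0, 0, 6, 6, 6, 6]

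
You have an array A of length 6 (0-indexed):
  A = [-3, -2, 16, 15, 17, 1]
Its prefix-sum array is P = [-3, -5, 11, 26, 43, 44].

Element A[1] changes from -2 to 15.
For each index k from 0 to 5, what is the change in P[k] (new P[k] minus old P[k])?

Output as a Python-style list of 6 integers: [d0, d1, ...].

Element change: A[1] -2 -> 15, delta = 17
For k < 1: P[k] unchanged, delta_P[k] = 0
For k >= 1: P[k] shifts by exactly 17
Delta array: [0, 17, 17, 17, 17, 17]

Answer: [0, 17, 17, 17, 17, 17]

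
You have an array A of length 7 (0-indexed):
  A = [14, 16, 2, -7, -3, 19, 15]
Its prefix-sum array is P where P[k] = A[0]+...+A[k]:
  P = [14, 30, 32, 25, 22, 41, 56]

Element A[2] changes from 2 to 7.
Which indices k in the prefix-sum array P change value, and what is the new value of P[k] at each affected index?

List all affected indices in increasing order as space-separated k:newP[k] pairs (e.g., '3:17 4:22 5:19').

Answer: 2:37 3:30 4:27 5:46 6:61

Derivation:
P[k] = A[0] + ... + A[k]
P[k] includes A[2] iff k >= 2
Affected indices: 2, 3, ..., 6; delta = 5
  P[2]: 32 + 5 = 37
  P[3]: 25 + 5 = 30
  P[4]: 22 + 5 = 27
  P[5]: 41 + 5 = 46
  P[6]: 56 + 5 = 61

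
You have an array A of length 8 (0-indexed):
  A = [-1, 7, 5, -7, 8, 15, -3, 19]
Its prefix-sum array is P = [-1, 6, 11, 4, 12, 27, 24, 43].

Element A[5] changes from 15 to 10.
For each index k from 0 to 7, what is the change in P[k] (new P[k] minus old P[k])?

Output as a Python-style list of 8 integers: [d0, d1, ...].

Element change: A[5] 15 -> 10, delta = -5
For k < 5: P[k] unchanged, delta_P[k] = 0
For k >= 5: P[k] shifts by exactly -5
Delta array: [0, 0, 0, 0, 0, -5, -5, -5]

Answer: [0, 0, 0, 0, 0, -5, -5, -5]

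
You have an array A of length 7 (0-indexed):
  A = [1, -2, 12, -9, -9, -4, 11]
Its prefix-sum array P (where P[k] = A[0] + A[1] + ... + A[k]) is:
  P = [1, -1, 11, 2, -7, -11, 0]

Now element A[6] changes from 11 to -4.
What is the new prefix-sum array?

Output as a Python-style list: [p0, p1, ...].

Answer: [1, -1, 11, 2, -7, -11, -15]

Derivation:
Change: A[6] 11 -> -4, delta = -15
P[k] for k < 6: unchanged (A[6] not included)
P[k] for k >= 6: shift by delta = -15
  P[0] = 1 + 0 = 1
  P[1] = -1 + 0 = -1
  P[2] = 11 + 0 = 11
  P[3] = 2 + 0 = 2
  P[4] = -7 + 0 = -7
  P[5] = -11 + 0 = -11
  P[6] = 0 + -15 = -15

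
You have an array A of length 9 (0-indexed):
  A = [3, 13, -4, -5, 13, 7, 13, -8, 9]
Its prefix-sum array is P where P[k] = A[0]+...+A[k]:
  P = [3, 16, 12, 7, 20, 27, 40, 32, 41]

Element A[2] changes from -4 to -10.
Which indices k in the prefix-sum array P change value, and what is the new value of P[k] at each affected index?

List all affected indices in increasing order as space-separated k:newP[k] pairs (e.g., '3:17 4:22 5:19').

Answer: 2:6 3:1 4:14 5:21 6:34 7:26 8:35

Derivation:
P[k] = A[0] + ... + A[k]
P[k] includes A[2] iff k >= 2
Affected indices: 2, 3, ..., 8; delta = -6
  P[2]: 12 + -6 = 6
  P[3]: 7 + -6 = 1
  P[4]: 20 + -6 = 14
  P[5]: 27 + -6 = 21
  P[6]: 40 + -6 = 34
  P[7]: 32 + -6 = 26
  P[8]: 41 + -6 = 35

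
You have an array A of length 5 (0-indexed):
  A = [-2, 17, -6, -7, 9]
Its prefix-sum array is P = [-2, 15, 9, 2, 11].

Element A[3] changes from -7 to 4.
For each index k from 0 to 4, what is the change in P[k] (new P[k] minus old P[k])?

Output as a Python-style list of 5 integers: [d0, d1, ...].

Answer: [0, 0, 0, 11, 11]

Derivation:
Element change: A[3] -7 -> 4, delta = 11
For k < 3: P[k] unchanged, delta_P[k] = 0
For k >= 3: P[k] shifts by exactly 11
Delta array: [0, 0, 0, 11, 11]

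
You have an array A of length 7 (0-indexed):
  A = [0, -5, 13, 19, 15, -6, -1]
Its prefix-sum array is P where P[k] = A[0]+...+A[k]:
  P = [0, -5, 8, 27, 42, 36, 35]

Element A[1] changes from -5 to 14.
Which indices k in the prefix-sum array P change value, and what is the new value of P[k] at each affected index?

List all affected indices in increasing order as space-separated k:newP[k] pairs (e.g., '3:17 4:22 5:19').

P[k] = A[0] + ... + A[k]
P[k] includes A[1] iff k >= 1
Affected indices: 1, 2, ..., 6; delta = 19
  P[1]: -5 + 19 = 14
  P[2]: 8 + 19 = 27
  P[3]: 27 + 19 = 46
  P[4]: 42 + 19 = 61
  P[5]: 36 + 19 = 55
  P[6]: 35 + 19 = 54

Answer: 1:14 2:27 3:46 4:61 5:55 6:54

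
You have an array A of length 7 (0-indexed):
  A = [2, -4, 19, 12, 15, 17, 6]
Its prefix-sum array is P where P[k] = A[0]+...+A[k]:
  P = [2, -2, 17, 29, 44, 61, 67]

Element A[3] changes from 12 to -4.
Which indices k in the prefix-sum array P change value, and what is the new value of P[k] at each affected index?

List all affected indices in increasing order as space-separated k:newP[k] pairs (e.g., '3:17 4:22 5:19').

P[k] = A[0] + ... + A[k]
P[k] includes A[3] iff k >= 3
Affected indices: 3, 4, ..., 6; delta = -16
  P[3]: 29 + -16 = 13
  P[4]: 44 + -16 = 28
  P[5]: 61 + -16 = 45
  P[6]: 67 + -16 = 51

Answer: 3:13 4:28 5:45 6:51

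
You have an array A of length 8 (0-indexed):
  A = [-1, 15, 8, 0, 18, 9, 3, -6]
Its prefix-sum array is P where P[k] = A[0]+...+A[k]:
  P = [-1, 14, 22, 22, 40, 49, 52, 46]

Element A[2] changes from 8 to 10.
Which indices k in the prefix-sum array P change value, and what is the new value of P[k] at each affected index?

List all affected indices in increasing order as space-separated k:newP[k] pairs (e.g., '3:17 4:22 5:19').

P[k] = A[0] + ... + A[k]
P[k] includes A[2] iff k >= 2
Affected indices: 2, 3, ..., 7; delta = 2
  P[2]: 22 + 2 = 24
  P[3]: 22 + 2 = 24
  P[4]: 40 + 2 = 42
  P[5]: 49 + 2 = 51
  P[6]: 52 + 2 = 54
  P[7]: 46 + 2 = 48

Answer: 2:24 3:24 4:42 5:51 6:54 7:48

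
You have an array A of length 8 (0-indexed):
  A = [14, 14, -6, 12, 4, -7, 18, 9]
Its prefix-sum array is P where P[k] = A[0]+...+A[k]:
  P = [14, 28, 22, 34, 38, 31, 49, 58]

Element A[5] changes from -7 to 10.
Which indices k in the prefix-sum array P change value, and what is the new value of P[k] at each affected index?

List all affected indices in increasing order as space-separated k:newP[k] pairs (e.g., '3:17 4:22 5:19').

Answer: 5:48 6:66 7:75

Derivation:
P[k] = A[0] + ... + A[k]
P[k] includes A[5] iff k >= 5
Affected indices: 5, 6, ..., 7; delta = 17
  P[5]: 31 + 17 = 48
  P[6]: 49 + 17 = 66
  P[7]: 58 + 17 = 75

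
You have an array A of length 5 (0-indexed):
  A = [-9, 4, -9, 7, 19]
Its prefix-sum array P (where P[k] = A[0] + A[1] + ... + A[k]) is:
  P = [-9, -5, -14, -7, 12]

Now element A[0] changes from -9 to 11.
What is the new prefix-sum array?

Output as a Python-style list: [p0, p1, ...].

Answer: [11, 15, 6, 13, 32]

Derivation:
Change: A[0] -9 -> 11, delta = 20
P[k] for k < 0: unchanged (A[0] not included)
P[k] for k >= 0: shift by delta = 20
  P[0] = -9 + 20 = 11
  P[1] = -5 + 20 = 15
  P[2] = -14 + 20 = 6
  P[3] = -7 + 20 = 13
  P[4] = 12 + 20 = 32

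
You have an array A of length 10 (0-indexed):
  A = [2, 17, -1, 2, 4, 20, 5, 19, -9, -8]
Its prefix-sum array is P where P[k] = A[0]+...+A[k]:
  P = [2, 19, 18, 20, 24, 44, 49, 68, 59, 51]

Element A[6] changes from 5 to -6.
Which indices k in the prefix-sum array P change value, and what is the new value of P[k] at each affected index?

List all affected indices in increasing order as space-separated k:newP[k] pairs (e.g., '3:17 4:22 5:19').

Answer: 6:38 7:57 8:48 9:40

Derivation:
P[k] = A[0] + ... + A[k]
P[k] includes A[6] iff k >= 6
Affected indices: 6, 7, ..., 9; delta = -11
  P[6]: 49 + -11 = 38
  P[7]: 68 + -11 = 57
  P[8]: 59 + -11 = 48
  P[9]: 51 + -11 = 40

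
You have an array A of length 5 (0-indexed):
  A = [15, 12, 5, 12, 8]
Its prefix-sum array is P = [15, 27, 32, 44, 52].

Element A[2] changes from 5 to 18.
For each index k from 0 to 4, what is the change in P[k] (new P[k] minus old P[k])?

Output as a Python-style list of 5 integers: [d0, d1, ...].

Answer: [0, 0, 13, 13, 13]

Derivation:
Element change: A[2] 5 -> 18, delta = 13
For k < 2: P[k] unchanged, delta_P[k] = 0
For k >= 2: P[k] shifts by exactly 13
Delta array: [0, 0, 13, 13, 13]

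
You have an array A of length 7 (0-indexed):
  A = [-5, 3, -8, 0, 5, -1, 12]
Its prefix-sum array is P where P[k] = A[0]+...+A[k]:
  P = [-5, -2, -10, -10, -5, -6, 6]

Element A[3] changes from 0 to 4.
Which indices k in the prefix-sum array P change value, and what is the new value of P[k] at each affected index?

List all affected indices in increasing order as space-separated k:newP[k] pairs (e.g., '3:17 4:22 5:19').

P[k] = A[0] + ... + A[k]
P[k] includes A[3] iff k >= 3
Affected indices: 3, 4, ..., 6; delta = 4
  P[3]: -10 + 4 = -6
  P[4]: -5 + 4 = -1
  P[5]: -6 + 4 = -2
  P[6]: 6 + 4 = 10

Answer: 3:-6 4:-1 5:-2 6:10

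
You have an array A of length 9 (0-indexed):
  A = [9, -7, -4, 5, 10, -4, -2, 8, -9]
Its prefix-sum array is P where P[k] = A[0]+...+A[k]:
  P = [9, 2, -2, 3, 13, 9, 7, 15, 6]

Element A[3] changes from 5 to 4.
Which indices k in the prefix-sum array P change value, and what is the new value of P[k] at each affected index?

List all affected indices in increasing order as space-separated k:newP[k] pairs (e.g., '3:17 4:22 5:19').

P[k] = A[0] + ... + A[k]
P[k] includes A[3] iff k >= 3
Affected indices: 3, 4, ..., 8; delta = -1
  P[3]: 3 + -1 = 2
  P[4]: 13 + -1 = 12
  P[5]: 9 + -1 = 8
  P[6]: 7 + -1 = 6
  P[7]: 15 + -1 = 14
  P[8]: 6 + -1 = 5

Answer: 3:2 4:12 5:8 6:6 7:14 8:5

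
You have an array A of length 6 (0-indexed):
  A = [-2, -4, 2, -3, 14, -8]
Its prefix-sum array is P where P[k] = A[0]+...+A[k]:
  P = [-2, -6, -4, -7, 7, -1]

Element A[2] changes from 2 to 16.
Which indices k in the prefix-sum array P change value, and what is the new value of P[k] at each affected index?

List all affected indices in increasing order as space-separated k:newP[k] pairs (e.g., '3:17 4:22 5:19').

Answer: 2:10 3:7 4:21 5:13

Derivation:
P[k] = A[0] + ... + A[k]
P[k] includes A[2] iff k >= 2
Affected indices: 2, 3, ..., 5; delta = 14
  P[2]: -4 + 14 = 10
  P[3]: -7 + 14 = 7
  P[4]: 7 + 14 = 21
  P[5]: -1 + 14 = 13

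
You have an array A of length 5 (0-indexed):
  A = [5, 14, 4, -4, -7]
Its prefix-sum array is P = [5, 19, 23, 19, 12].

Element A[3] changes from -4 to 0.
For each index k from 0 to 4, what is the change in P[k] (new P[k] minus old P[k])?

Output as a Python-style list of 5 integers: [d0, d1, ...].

Answer: [0, 0, 0, 4, 4]

Derivation:
Element change: A[3] -4 -> 0, delta = 4
For k < 3: P[k] unchanged, delta_P[k] = 0
For k >= 3: P[k] shifts by exactly 4
Delta array: [0, 0, 0, 4, 4]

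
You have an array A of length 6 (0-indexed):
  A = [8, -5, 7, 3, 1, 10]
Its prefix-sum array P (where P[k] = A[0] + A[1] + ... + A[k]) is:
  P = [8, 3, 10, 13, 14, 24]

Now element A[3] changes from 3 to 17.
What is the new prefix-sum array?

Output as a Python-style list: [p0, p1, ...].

Answer: [8, 3, 10, 27, 28, 38]

Derivation:
Change: A[3] 3 -> 17, delta = 14
P[k] for k < 3: unchanged (A[3] not included)
P[k] for k >= 3: shift by delta = 14
  P[0] = 8 + 0 = 8
  P[1] = 3 + 0 = 3
  P[2] = 10 + 0 = 10
  P[3] = 13 + 14 = 27
  P[4] = 14 + 14 = 28
  P[5] = 24 + 14 = 38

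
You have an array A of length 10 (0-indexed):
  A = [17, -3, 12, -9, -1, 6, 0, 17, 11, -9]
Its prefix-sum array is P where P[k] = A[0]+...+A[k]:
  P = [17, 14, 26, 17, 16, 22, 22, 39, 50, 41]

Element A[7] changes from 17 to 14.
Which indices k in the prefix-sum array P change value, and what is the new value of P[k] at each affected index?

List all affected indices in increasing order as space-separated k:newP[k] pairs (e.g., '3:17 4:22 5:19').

P[k] = A[0] + ... + A[k]
P[k] includes A[7] iff k >= 7
Affected indices: 7, 8, ..., 9; delta = -3
  P[7]: 39 + -3 = 36
  P[8]: 50 + -3 = 47
  P[9]: 41 + -3 = 38

Answer: 7:36 8:47 9:38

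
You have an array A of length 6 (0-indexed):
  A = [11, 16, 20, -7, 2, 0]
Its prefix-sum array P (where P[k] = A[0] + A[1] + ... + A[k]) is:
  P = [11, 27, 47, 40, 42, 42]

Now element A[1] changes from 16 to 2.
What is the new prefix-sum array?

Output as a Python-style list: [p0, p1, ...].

Change: A[1] 16 -> 2, delta = -14
P[k] for k < 1: unchanged (A[1] not included)
P[k] for k >= 1: shift by delta = -14
  P[0] = 11 + 0 = 11
  P[1] = 27 + -14 = 13
  P[2] = 47 + -14 = 33
  P[3] = 40 + -14 = 26
  P[4] = 42 + -14 = 28
  P[5] = 42 + -14 = 28

Answer: [11, 13, 33, 26, 28, 28]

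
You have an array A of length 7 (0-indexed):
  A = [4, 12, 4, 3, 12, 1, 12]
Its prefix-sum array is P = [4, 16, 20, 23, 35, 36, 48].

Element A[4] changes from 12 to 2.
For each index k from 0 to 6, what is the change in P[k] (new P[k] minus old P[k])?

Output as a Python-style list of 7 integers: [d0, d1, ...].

Element change: A[4] 12 -> 2, delta = -10
For k < 4: P[k] unchanged, delta_P[k] = 0
For k >= 4: P[k] shifts by exactly -10
Delta array: [0, 0, 0, 0, -10, -10, -10]

Answer: [0, 0, 0, 0, -10, -10, -10]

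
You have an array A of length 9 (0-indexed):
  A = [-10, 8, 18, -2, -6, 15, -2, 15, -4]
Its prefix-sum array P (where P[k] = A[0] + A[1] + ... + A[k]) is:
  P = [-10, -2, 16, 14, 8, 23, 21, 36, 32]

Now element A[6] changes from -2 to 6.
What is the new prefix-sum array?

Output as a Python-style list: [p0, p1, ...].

Change: A[6] -2 -> 6, delta = 8
P[k] for k < 6: unchanged (A[6] not included)
P[k] for k >= 6: shift by delta = 8
  P[0] = -10 + 0 = -10
  P[1] = -2 + 0 = -2
  P[2] = 16 + 0 = 16
  P[3] = 14 + 0 = 14
  P[4] = 8 + 0 = 8
  P[5] = 23 + 0 = 23
  P[6] = 21 + 8 = 29
  P[7] = 36 + 8 = 44
  P[8] = 32 + 8 = 40

Answer: [-10, -2, 16, 14, 8, 23, 29, 44, 40]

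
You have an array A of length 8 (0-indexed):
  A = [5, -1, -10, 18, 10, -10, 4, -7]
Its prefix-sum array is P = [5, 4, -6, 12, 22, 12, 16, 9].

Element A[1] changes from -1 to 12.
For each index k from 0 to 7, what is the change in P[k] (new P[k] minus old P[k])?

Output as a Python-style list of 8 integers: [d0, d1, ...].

Answer: [0, 13, 13, 13, 13, 13, 13, 13]

Derivation:
Element change: A[1] -1 -> 12, delta = 13
For k < 1: P[k] unchanged, delta_P[k] = 0
For k >= 1: P[k] shifts by exactly 13
Delta array: [0, 13, 13, 13, 13, 13, 13, 13]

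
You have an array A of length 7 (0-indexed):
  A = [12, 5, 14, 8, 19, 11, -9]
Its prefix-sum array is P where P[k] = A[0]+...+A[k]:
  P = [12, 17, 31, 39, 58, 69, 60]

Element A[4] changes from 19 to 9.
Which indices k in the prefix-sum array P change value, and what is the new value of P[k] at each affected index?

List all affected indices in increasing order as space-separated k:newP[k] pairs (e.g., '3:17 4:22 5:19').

P[k] = A[0] + ... + A[k]
P[k] includes A[4] iff k >= 4
Affected indices: 4, 5, ..., 6; delta = -10
  P[4]: 58 + -10 = 48
  P[5]: 69 + -10 = 59
  P[6]: 60 + -10 = 50

Answer: 4:48 5:59 6:50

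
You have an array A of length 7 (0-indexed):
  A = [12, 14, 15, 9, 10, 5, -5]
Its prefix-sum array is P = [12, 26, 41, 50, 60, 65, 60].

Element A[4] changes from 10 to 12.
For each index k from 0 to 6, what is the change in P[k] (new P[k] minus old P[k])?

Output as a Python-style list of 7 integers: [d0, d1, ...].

Answer: [0, 0, 0, 0, 2, 2, 2]

Derivation:
Element change: A[4] 10 -> 12, delta = 2
For k < 4: P[k] unchanged, delta_P[k] = 0
For k >= 4: P[k] shifts by exactly 2
Delta array: [0, 0, 0, 0, 2, 2, 2]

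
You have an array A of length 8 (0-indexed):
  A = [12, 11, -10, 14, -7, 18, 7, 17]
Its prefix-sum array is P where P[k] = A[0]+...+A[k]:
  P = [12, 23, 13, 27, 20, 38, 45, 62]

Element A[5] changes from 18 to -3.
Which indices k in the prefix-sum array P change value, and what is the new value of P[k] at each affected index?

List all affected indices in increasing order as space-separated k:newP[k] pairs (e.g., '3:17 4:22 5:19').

P[k] = A[0] + ... + A[k]
P[k] includes A[5] iff k >= 5
Affected indices: 5, 6, ..., 7; delta = -21
  P[5]: 38 + -21 = 17
  P[6]: 45 + -21 = 24
  P[7]: 62 + -21 = 41

Answer: 5:17 6:24 7:41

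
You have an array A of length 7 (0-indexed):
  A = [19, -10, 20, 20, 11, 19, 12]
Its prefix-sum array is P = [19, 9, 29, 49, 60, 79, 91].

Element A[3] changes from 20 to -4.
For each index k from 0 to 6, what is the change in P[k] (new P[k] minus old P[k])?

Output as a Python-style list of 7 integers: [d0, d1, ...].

Element change: A[3] 20 -> -4, delta = -24
For k < 3: P[k] unchanged, delta_P[k] = 0
For k >= 3: P[k] shifts by exactly -24
Delta array: [0, 0, 0, -24, -24, -24, -24]

Answer: [0, 0, 0, -24, -24, -24, -24]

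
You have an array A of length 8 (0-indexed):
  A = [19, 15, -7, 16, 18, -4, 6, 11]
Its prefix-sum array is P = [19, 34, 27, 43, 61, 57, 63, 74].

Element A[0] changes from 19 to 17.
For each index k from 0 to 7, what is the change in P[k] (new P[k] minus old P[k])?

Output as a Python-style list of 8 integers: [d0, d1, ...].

Answer: [-2, -2, -2, -2, -2, -2, -2, -2]

Derivation:
Element change: A[0] 19 -> 17, delta = -2
For k < 0: P[k] unchanged, delta_P[k] = 0
For k >= 0: P[k] shifts by exactly -2
Delta array: [-2, -2, -2, -2, -2, -2, -2, -2]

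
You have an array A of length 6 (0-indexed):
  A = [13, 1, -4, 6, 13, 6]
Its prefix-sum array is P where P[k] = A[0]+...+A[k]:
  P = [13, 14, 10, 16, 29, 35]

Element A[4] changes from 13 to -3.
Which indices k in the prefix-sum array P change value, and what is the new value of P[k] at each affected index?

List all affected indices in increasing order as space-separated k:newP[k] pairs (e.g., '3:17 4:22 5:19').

Answer: 4:13 5:19

Derivation:
P[k] = A[0] + ... + A[k]
P[k] includes A[4] iff k >= 4
Affected indices: 4, 5, ..., 5; delta = -16
  P[4]: 29 + -16 = 13
  P[5]: 35 + -16 = 19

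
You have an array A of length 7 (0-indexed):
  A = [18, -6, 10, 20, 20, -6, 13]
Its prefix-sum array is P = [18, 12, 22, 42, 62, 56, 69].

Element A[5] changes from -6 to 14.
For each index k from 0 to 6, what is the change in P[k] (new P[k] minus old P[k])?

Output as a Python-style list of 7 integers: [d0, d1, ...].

Element change: A[5] -6 -> 14, delta = 20
For k < 5: P[k] unchanged, delta_P[k] = 0
For k >= 5: P[k] shifts by exactly 20
Delta array: [0, 0, 0, 0, 0, 20, 20]

Answer: [0, 0, 0, 0, 0, 20, 20]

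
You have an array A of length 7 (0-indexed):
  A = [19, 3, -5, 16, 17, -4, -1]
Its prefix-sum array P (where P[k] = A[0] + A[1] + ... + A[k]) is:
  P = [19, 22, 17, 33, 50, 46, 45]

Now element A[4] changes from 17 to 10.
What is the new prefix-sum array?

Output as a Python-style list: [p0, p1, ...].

Change: A[4] 17 -> 10, delta = -7
P[k] for k < 4: unchanged (A[4] not included)
P[k] for k >= 4: shift by delta = -7
  P[0] = 19 + 0 = 19
  P[1] = 22 + 0 = 22
  P[2] = 17 + 0 = 17
  P[3] = 33 + 0 = 33
  P[4] = 50 + -7 = 43
  P[5] = 46 + -7 = 39
  P[6] = 45 + -7 = 38

Answer: [19, 22, 17, 33, 43, 39, 38]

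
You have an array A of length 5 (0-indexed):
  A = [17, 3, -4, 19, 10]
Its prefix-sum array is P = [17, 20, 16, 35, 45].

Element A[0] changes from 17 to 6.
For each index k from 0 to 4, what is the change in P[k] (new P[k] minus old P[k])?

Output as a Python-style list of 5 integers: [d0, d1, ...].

Element change: A[0] 17 -> 6, delta = -11
For k < 0: P[k] unchanged, delta_P[k] = 0
For k >= 0: P[k] shifts by exactly -11
Delta array: [-11, -11, -11, -11, -11]

Answer: [-11, -11, -11, -11, -11]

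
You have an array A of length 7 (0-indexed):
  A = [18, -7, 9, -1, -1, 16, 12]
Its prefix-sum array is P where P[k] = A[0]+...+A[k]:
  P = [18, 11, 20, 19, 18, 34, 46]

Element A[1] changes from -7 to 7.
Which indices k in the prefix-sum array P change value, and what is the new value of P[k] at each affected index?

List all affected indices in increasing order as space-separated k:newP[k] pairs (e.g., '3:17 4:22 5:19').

P[k] = A[0] + ... + A[k]
P[k] includes A[1] iff k >= 1
Affected indices: 1, 2, ..., 6; delta = 14
  P[1]: 11 + 14 = 25
  P[2]: 20 + 14 = 34
  P[3]: 19 + 14 = 33
  P[4]: 18 + 14 = 32
  P[5]: 34 + 14 = 48
  P[6]: 46 + 14 = 60

Answer: 1:25 2:34 3:33 4:32 5:48 6:60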